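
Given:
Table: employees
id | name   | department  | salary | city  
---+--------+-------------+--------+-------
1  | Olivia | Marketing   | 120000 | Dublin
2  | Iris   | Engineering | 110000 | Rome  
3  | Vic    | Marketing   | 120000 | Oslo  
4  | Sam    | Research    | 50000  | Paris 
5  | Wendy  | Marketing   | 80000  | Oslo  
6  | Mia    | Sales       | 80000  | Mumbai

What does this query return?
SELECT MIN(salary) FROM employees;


Salaries: 120000, 110000, 120000, 50000, 80000, 80000
MIN = 50000

50000


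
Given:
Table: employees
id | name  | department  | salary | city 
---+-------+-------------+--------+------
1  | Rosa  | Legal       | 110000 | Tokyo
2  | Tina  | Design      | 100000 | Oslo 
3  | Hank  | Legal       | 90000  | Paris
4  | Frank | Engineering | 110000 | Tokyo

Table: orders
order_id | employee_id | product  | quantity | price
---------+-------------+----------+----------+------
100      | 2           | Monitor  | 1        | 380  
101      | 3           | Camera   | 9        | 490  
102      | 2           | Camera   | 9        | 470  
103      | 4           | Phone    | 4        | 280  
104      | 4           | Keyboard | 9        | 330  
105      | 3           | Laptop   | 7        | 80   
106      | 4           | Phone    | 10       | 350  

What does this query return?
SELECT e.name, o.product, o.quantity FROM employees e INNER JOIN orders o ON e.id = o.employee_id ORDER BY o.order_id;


Joining employees.id = orders.employee_id:
  employee Tina (id=2) -> order Monitor
  employee Hank (id=3) -> order Camera
  employee Tina (id=2) -> order Camera
  employee Frank (id=4) -> order Phone
  employee Frank (id=4) -> order Keyboard
  employee Hank (id=3) -> order Laptop
  employee Frank (id=4) -> order Phone


7 rows:
Tina, Monitor, 1
Hank, Camera, 9
Tina, Camera, 9
Frank, Phone, 4
Frank, Keyboard, 9
Hank, Laptop, 7
Frank, Phone, 10


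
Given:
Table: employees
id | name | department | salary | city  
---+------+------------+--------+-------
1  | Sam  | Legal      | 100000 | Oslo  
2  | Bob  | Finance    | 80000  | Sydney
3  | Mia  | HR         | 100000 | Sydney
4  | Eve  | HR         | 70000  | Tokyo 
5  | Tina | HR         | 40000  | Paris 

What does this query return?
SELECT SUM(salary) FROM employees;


SUM(salary) = 100000 + 80000 + 100000 + 70000 + 40000 = 390000

390000


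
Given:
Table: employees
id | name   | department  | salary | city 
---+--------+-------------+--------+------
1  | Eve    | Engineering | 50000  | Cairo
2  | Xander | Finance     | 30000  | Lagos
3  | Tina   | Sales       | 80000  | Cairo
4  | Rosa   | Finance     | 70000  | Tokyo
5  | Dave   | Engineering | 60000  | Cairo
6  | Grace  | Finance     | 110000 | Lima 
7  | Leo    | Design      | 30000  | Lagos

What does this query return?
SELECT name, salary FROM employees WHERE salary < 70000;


Filtering: salary < 70000
Matching: 4 rows

4 rows:
Eve, 50000
Xander, 30000
Dave, 60000
Leo, 30000


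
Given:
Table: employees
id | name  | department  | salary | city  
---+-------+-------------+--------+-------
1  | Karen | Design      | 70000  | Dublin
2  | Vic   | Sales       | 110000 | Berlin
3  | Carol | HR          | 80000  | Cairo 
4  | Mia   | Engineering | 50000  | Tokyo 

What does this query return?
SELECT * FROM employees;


SELECT * returns all 4 rows with all columns

4 rows:
1, Karen, Design, 70000, Dublin
2, Vic, Sales, 110000, Berlin
3, Carol, HR, 80000, Cairo
4, Mia, Engineering, 50000, Tokyo


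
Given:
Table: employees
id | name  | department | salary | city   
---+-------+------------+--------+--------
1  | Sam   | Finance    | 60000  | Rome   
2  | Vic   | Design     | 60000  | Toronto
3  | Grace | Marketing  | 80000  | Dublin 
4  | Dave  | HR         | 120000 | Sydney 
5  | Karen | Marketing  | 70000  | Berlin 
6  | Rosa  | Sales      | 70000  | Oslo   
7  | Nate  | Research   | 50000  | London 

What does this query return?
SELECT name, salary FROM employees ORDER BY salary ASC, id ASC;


Sorting by salary ASC, then id ASC for ties

7 rows:
Nate, 50000
Sam, 60000
Vic, 60000
Karen, 70000
Rosa, 70000
Grace, 80000
Dave, 120000


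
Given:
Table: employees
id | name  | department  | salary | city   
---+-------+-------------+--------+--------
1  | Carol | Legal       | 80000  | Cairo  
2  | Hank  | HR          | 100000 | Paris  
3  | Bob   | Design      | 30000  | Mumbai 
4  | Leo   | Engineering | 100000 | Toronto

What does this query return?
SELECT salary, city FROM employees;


Projecting columns: salary, city

4 rows:
80000, Cairo
100000, Paris
30000, Mumbai
100000, Toronto


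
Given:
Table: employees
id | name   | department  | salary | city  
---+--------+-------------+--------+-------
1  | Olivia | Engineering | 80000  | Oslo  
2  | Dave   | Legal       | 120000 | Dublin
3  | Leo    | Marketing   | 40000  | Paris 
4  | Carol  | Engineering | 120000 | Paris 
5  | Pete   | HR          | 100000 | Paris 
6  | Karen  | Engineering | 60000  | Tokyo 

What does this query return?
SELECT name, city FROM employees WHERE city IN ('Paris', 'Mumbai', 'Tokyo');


Filtering: city IN ('Paris', 'Mumbai', 'Tokyo')
Matching: 4 rows

4 rows:
Leo, Paris
Carol, Paris
Pete, Paris
Karen, Tokyo


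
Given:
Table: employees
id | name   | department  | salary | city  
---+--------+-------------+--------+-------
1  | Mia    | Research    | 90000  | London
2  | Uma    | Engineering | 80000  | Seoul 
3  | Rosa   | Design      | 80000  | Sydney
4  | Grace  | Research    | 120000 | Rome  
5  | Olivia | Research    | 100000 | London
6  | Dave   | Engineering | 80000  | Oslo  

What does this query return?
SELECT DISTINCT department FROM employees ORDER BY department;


All 'department' values (row order): Research, Engineering, Design, Research, Research, Engineering
Removing duplicates leaves 3 unique value(s).

3 values:
Design
Engineering
Research


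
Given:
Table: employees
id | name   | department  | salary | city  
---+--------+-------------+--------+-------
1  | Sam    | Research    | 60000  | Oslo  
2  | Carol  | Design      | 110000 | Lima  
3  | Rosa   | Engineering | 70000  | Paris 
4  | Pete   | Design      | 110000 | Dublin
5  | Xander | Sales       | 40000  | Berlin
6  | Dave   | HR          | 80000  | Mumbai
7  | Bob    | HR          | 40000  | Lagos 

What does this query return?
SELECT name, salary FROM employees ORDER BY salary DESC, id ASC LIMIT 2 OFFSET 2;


Sort by salary DESC (id ASC tiebreak), then skip 2 and take 2
Rows 3 through 4

2 rows:
Dave, 80000
Rosa, 70000


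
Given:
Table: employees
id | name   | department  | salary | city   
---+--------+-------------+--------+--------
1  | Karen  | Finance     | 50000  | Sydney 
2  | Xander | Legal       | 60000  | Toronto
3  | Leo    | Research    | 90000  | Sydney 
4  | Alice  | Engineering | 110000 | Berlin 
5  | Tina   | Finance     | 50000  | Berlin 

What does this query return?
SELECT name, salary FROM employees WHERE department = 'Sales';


Filtering: department = 'Sales'
Matching rows: 0

Empty result set (0 rows)


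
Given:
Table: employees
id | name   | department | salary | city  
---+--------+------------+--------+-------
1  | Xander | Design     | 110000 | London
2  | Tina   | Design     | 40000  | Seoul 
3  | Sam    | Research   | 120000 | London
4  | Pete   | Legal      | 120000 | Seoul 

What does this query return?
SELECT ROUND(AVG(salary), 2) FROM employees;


SUM(salary) = 390000
COUNT = 4
ROUND(AVG, 2) = ROUND(390000 / 4, 2) = 97500.0

97500.0


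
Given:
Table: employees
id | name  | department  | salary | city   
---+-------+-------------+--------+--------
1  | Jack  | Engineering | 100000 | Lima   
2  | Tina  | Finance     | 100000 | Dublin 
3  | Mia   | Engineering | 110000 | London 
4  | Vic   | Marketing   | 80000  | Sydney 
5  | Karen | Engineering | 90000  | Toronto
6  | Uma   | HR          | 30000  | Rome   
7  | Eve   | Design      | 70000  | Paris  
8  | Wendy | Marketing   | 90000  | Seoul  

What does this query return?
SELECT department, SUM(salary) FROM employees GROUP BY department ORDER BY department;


Summing salary within each department:
  Design: 70000 = 70000
  Engineering: 100000 + 110000 + 90000 = 300000
  Finance: 100000 = 100000
  HR: 30000 = 30000
  Marketing: 80000 + 90000 = 170000


5 groups:
Design, 70000
Engineering, 300000
Finance, 100000
HR, 30000
Marketing, 170000


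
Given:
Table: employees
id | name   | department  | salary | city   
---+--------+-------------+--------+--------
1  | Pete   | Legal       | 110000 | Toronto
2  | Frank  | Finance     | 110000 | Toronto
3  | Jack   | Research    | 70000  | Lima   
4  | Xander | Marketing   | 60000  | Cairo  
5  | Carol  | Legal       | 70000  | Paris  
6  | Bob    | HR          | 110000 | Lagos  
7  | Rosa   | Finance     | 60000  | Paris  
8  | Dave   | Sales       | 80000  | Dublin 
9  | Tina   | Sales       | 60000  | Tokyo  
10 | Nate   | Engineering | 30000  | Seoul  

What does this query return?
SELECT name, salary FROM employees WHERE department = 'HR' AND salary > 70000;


Filtering: department = 'HR' AND salary > 70000
Matching: 1 rows

1 rows:
Bob, 110000


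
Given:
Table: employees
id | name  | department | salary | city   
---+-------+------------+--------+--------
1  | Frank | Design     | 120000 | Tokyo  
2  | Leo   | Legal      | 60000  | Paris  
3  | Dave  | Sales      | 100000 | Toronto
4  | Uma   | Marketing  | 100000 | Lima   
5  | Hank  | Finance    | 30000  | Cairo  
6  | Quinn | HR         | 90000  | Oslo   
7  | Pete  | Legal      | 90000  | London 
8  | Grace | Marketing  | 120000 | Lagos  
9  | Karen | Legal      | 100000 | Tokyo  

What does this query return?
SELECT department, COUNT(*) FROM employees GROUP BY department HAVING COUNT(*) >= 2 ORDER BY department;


Groups with count >= 2:
  Legal: 3 -> PASS
  Marketing: 2 -> PASS
  Design: 1 -> filtered out
  Finance: 1 -> filtered out
  HR: 1 -> filtered out
  Sales: 1 -> filtered out


2 groups:
Legal, 3
Marketing, 2


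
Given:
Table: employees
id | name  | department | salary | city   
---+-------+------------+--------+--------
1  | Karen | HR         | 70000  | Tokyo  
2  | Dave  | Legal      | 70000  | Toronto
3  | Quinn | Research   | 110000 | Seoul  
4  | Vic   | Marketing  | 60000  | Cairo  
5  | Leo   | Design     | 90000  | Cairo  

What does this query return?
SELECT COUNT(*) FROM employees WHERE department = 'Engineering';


Counting rows where department = 'Engineering'


0


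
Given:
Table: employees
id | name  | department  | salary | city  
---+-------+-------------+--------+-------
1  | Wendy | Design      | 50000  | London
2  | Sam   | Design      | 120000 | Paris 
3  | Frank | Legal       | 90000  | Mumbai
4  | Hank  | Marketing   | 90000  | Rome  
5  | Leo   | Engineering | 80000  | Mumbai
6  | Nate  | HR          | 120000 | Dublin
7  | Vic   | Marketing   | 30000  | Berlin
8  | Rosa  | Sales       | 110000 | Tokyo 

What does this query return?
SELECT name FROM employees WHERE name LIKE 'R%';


LIKE 'R%' matches names starting with 'R'
Matching: 1

1 rows:
Rosa


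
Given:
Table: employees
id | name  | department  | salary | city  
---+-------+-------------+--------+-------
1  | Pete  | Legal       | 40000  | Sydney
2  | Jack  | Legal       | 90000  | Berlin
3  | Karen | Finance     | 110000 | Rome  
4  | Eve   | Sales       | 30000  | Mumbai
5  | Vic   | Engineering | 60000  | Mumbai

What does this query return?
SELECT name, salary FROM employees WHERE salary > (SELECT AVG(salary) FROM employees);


Subquery: AVG(salary) = 66000.0
Filtering: salary > 66000.0
  Jack (90000) -> MATCH
  Karen (110000) -> MATCH


2 rows:
Jack, 90000
Karen, 110000


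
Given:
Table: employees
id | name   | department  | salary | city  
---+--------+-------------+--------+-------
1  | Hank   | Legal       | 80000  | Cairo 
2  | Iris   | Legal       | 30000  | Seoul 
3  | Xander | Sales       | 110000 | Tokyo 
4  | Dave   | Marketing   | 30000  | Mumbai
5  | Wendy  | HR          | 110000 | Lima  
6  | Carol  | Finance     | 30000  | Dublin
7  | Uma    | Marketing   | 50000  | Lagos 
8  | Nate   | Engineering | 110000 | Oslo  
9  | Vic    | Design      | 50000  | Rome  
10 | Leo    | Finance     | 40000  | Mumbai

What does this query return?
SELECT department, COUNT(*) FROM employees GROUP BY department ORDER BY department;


Assigning each row to its department group:
  Hank -> Legal
  Iris -> Legal
  Xander -> Sales
  Dave -> Marketing
  Wendy -> HR
  Carol -> Finance
  Uma -> Marketing
  Nate -> Engineering
  Vic -> Design
  Leo -> Finance


7 groups:
Design, 1
Engineering, 1
Finance, 2
HR, 1
Legal, 2
Marketing, 2
Sales, 1


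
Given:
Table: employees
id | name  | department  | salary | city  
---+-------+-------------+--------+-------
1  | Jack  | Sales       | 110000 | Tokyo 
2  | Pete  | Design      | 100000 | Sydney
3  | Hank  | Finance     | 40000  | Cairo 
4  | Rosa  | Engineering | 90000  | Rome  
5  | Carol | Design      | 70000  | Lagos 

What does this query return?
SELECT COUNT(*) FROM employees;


COUNT(*) counts all rows

5


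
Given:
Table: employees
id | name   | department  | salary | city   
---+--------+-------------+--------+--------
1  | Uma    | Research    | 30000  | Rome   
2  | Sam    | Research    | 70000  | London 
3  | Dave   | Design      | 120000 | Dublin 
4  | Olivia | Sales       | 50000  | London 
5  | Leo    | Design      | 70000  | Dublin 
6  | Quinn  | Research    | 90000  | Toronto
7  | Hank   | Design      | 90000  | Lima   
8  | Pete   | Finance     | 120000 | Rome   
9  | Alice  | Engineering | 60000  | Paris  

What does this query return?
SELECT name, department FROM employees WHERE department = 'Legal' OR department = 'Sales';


Filtering: department = 'Legal' OR 'Sales'
Matching: 1 rows

1 rows:
Olivia, Sales


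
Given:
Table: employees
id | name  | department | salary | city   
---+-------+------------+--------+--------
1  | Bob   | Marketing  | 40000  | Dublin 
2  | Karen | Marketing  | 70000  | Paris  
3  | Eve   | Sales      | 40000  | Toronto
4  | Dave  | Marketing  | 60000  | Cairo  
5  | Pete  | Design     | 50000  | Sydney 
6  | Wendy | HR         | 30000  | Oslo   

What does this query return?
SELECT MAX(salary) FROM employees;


Salaries: 40000, 70000, 40000, 60000, 50000, 30000
MAX = 70000

70000


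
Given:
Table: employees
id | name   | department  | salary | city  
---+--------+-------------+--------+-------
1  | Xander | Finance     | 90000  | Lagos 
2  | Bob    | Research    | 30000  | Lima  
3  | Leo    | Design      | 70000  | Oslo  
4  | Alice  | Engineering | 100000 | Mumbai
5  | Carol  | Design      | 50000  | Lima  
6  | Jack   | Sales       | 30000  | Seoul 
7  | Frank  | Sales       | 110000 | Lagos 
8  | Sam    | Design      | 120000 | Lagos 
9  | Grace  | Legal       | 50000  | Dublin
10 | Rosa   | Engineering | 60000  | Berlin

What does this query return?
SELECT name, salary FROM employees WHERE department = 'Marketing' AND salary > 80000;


Filtering: department = 'Marketing' AND salary > 80000
Matching: 0 rows

Empty result set (0 rows)


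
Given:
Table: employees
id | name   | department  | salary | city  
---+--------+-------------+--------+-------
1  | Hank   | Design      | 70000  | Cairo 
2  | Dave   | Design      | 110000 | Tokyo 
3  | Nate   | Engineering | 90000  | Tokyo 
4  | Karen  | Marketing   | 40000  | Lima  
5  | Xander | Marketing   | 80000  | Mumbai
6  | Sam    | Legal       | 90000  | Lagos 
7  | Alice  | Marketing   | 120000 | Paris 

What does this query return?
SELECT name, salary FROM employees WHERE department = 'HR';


Filtering: department = 'HR'
Matching rows: 0

Empty result set (0 rows)


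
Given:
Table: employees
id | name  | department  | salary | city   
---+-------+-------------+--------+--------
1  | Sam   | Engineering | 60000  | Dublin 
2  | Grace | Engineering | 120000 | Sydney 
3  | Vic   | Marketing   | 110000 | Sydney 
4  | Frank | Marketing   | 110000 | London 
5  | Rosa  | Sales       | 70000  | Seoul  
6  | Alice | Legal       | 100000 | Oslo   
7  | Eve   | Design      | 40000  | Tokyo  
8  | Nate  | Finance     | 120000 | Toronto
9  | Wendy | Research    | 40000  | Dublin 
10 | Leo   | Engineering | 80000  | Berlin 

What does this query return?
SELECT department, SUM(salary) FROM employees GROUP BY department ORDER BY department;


Summing salary within each department:
  Design: 40000 = 40000
  Engineering: 60000 + 120000 + 80000 = 260000
  Finance: 120000 = 120000
  Legal: 100000 = 100000
  Marketing: 110000 + 110000 = 220000
  Research: 40000 = 40000
  Sales: 70000 = 70000


7 groups:
Design, 40000
Engineering, 260000
Finance, 120000
Legal, 100000
Marketing, 220000
Research, 40000
Sales, 70000


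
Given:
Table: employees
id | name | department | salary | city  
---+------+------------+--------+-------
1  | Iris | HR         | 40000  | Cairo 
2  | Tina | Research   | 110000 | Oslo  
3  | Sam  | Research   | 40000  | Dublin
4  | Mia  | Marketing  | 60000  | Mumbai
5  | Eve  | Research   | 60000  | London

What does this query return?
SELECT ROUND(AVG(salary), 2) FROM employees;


SUM(salary) = 310000
COUNT = 5
ROUND(AVG, 2) = ROUND(310000 / 5, 2) = 62000.0

62000.0


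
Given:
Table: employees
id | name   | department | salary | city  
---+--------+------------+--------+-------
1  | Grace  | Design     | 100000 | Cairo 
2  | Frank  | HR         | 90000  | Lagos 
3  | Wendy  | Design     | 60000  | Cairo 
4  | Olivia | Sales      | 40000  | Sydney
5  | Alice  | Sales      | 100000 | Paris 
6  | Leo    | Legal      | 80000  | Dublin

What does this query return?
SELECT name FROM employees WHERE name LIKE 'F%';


LIKE 'F%' matches names starting with 'F'
Matching: 1

1 rows:
Frank


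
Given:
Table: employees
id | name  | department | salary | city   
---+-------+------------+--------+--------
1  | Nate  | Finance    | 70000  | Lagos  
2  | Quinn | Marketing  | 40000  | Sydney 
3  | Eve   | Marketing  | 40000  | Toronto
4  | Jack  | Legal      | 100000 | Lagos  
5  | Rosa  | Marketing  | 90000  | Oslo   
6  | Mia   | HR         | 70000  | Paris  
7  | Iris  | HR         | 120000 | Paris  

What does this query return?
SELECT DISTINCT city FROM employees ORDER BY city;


All 'city' values (row order): Lagos, Sydney, Toronto, Lagos, Oslo, Paris, Paris
Removing duplicates leaves 5 unique value(s).

5 values:
Lagos
Oslo
Paris
Sydney
Toronto


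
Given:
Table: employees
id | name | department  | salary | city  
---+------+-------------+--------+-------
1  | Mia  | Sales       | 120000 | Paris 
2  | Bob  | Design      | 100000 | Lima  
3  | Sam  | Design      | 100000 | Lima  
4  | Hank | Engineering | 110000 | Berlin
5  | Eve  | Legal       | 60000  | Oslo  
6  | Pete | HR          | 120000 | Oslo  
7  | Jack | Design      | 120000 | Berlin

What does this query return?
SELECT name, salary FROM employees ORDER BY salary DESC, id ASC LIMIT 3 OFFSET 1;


Sort by salary DESC (id ASC tiebreak), then skip 1 and take 3
Rows 2 through 4

3 rows:
Pete, 120000
Jack, 120000
Hank, 110000


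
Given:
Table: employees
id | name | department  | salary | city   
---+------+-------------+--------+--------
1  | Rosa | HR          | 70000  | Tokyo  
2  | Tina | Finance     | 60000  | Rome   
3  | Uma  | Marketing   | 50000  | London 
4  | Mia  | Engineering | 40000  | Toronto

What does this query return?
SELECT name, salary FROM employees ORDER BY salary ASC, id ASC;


Sorting by salary ASC, then id ASC for ties

4 rows:
Mia, 40000
Uma, 50000
Tina, 60000
Rosa, 70000


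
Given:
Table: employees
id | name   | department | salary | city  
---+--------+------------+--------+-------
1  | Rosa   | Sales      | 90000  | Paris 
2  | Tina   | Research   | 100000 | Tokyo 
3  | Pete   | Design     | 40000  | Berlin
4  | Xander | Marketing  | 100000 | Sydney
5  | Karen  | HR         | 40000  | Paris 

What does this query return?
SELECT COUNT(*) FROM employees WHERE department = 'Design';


Counting rows where department = 'Design'
  Pete -> MATCH


1


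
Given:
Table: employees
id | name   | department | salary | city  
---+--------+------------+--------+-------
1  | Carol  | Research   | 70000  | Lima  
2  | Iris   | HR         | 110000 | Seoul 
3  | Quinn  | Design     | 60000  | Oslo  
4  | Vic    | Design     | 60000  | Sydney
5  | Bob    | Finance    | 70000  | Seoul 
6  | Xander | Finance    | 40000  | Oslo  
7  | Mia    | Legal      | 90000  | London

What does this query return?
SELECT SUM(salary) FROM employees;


SUM(salary) = 70000 + 110000 + 60000 + 60000 + 70000 + 40000 + 90000 = 500000

500000


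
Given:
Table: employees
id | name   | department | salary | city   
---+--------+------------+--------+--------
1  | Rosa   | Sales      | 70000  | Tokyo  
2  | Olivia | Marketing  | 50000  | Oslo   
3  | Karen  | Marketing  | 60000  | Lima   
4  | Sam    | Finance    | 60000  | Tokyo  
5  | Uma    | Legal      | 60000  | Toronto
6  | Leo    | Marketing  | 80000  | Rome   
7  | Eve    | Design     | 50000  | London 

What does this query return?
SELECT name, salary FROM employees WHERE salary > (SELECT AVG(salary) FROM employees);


Subquery: AVG(salary) = 61428.57
Filtering: salary > 61428.57
  Rosa (70000) -> MATCH
  Leo (80000) -> MATCH


2 rows:
Rosa, 70000
Leo, 80000


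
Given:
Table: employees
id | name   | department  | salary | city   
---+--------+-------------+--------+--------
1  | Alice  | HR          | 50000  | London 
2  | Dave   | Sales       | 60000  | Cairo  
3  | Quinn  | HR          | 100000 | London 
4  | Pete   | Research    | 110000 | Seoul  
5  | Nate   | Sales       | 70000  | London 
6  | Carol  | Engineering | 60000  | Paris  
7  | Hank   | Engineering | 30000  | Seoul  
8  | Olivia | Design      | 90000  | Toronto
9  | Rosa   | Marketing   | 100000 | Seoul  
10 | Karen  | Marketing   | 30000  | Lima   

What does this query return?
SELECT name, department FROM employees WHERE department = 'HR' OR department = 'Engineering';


Filtering: department = 'HR' OR 'Engineering'
Matching: 4 rows

4 rows:
Alice, HR
Quinn, HR
Carol, Engineering
Hank, Engineering


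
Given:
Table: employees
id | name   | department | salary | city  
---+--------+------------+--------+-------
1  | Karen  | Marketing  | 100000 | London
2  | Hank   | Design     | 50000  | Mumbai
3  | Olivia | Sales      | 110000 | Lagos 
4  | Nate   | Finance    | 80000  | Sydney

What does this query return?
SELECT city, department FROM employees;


Projecting columns: city, department

4 rows:
London, Marketing
Mumbai, Design
Lagos, Sales
Sydney, Finance


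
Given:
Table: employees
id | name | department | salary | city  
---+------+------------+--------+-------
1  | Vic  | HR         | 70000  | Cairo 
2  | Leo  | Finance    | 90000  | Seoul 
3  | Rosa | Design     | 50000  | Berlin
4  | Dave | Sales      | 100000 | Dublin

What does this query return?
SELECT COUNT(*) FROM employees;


COUNT(*) counts all rows

4


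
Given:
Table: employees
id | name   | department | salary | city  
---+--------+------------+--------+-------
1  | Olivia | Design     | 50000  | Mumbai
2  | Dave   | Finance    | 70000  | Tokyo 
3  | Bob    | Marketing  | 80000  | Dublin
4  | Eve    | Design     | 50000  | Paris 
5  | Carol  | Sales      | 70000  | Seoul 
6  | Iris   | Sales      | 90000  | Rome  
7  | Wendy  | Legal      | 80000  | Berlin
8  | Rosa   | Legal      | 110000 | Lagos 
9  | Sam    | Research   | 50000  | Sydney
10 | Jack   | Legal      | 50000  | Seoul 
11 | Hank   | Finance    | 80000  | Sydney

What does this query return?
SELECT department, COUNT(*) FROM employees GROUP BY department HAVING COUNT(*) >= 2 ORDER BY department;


Groups with count >= 2:
  Design: 2 -> PASS
  Finance: 2 -> PASS
  Legal: 3 -> PASS
  Sales: 2 -> PASS
  Marketing: 1 -> filtered out
  Research: 1 -> filtered out


4 groups:
Design, 2
Finance, 2
Legal, 3
Sales, 2


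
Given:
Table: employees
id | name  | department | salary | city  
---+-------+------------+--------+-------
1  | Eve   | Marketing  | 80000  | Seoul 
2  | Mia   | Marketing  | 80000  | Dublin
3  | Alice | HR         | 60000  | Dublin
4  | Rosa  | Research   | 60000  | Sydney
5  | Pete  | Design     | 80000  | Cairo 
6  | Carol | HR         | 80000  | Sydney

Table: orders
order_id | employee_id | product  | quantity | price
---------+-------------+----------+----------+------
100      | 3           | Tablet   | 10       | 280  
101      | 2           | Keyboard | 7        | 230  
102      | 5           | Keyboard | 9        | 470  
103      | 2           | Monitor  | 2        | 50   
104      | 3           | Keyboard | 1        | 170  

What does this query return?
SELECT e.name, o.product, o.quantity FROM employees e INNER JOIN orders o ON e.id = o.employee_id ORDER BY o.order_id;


Joining employees.id = orders.employee_id:
  employee Alice (id=3) -> order Tablet
  employee Mia (id=2) -> order Keyboard
  employee Pete (id=5) -> order Keyboard
  employee Mia (id=2) -> order Monitor
  employee Alice (id=3) -> order Keyboard


5 rows:
Alice, Tablet, 10
Mia, Keyboard, 7
Pete, Keyboard, 9
Mia, Monitor, 2
Alice, Keyboard, 1


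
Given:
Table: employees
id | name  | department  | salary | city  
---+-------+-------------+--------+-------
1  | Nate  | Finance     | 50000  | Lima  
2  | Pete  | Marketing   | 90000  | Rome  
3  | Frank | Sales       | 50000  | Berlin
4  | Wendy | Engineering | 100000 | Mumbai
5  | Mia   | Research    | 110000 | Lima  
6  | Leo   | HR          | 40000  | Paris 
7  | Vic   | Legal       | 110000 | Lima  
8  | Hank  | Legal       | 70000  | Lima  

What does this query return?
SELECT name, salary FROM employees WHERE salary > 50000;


Filtering: salary > 50000
Matching: 5 rows

5 rows:
Pete, 90000
Wendy, 100000
Mia, 110000
Vic, 110000
Hank, 70000


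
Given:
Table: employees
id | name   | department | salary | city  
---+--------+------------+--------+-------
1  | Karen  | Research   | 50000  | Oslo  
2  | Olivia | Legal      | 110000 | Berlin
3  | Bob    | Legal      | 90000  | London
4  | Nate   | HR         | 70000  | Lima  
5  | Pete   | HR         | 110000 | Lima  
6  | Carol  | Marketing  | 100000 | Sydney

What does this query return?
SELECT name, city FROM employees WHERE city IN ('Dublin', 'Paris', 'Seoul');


Filtering: city IN ('Dublin', 'Paris', 'Seoul')
Matching: 0 rows

Empty result set (0 rows)


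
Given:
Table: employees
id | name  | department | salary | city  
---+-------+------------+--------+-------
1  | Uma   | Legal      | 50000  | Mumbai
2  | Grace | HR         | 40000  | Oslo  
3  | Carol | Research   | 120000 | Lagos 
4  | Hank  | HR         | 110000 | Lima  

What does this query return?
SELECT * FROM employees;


SELECT * returns all 4 rows with all columns

4 rows:
1, Uma, Legal, 50000, Mumbai
2, Grace, HR, 40000, Oslo
3, Carol, Research, 120000, Lagos
4, Hank, HR, 110000, Lima


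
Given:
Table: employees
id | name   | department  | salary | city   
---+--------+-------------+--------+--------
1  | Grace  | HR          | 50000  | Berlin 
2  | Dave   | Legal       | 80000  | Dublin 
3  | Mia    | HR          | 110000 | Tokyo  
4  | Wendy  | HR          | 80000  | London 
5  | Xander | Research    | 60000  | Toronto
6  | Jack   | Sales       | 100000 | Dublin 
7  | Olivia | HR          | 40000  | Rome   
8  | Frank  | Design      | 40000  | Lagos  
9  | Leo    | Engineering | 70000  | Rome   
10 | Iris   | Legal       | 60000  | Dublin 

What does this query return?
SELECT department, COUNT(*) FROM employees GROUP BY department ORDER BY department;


Assigning each row to its department group:
  Grace -> HR
  Dave -> Legal
  Mia -> HR
  Wendy -> HR
  Xander -> Research
  Jack -> Sales
  Olivia -> HR
  Frank -> Design
  Leo -> Engineering
  Iris -> Legal


6 groups:
Design, 1
Engineering, 1
HR, 4
Legal, 2
Research, 1
Sales, 1


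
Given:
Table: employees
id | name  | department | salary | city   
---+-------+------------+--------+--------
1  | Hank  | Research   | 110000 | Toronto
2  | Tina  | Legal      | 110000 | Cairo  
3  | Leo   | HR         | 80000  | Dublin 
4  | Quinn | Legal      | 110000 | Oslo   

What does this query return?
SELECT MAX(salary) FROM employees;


Salaries: 110000, 110000, 80000, 110000
MAX = 110000

110000


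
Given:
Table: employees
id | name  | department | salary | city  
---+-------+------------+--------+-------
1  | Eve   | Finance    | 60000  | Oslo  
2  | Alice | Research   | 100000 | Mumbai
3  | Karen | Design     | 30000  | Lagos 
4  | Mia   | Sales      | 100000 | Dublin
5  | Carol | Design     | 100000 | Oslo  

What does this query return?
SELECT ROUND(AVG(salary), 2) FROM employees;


SUM(salary) = 390000
COUNT = 5
ROUND(AVG, 2) = ROUND(390000 / 5, 2) = 78000.0

78000.0


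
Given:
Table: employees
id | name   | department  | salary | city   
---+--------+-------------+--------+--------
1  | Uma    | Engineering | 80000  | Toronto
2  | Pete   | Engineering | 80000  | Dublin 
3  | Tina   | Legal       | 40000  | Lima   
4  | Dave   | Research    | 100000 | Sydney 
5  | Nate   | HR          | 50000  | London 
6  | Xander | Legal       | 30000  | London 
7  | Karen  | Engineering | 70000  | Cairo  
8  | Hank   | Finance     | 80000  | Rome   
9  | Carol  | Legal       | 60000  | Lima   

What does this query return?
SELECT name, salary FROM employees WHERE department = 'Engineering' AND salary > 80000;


Filtering: department = 'Engineering' AND salary > 80000
Matching: 0 rows

Empty result set (0 rows)


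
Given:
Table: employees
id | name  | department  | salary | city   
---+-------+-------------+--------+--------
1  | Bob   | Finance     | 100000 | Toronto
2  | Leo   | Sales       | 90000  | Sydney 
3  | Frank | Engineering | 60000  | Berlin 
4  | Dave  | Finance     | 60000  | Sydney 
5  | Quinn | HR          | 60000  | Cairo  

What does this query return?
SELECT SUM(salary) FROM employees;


SUM(salary) = 100000 + 90000 + 60000 + 60000 + 60000 = 370000

370000


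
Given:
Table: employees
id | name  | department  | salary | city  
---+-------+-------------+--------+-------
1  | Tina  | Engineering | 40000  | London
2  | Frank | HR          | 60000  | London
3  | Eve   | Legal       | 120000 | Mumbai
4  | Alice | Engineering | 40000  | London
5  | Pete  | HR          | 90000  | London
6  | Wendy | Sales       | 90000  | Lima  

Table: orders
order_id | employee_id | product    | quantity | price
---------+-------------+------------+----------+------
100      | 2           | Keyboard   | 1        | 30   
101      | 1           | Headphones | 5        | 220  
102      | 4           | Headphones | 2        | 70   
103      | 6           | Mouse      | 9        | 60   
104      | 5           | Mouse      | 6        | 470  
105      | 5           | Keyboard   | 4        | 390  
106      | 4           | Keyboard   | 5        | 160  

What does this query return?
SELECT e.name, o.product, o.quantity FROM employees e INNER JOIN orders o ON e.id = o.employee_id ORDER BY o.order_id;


Joining employees.id = orders.employee_id:
  employee Frank (id=2) -> order Keyboard
  employee Tina (id=1) -> order Headphones
  employee Alice (id=4) -> order Headphones
  employee Wendy (id=6) -> order Mouse
  employee Pete (id=5) -> order Mouse
  employee Pete (id=5) -> order Keyboard
  employee Alice (id=4) -> order Keyboard


7 rows:
Frank, Keyboard, 1
Tina, Headphones, 5
Alice, Headphones, 2
Wendy, Mouse, 9
Pete, Mouse, 6
Pete, Keyboard, 4
Alice, Keyboard, 5


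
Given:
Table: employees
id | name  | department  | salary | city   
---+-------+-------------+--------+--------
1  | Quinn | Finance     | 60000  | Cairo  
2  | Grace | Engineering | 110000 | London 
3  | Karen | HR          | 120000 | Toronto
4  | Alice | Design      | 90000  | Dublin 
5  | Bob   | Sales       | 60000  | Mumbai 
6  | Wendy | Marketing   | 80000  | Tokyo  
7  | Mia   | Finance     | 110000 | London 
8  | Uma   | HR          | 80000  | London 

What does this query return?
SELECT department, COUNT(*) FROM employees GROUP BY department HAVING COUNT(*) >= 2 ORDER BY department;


Groups with count >= 2:
  Finance: 2 -> PASS
  HR: 2 -> PASS
  Design: 1 -> filtered out
  Engineering: 1 -> filtered out
  Marketing: 1 -> filtered out
  Sales: 1 -> filtered out


2 groups:
Finance, 2
HR, 2


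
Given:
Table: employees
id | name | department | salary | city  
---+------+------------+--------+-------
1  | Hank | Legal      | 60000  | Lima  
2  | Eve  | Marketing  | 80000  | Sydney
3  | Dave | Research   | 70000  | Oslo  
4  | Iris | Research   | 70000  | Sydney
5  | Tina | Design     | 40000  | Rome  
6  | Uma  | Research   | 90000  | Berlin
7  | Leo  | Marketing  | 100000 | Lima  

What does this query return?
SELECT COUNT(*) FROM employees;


COUNT(*) counts all rows

7


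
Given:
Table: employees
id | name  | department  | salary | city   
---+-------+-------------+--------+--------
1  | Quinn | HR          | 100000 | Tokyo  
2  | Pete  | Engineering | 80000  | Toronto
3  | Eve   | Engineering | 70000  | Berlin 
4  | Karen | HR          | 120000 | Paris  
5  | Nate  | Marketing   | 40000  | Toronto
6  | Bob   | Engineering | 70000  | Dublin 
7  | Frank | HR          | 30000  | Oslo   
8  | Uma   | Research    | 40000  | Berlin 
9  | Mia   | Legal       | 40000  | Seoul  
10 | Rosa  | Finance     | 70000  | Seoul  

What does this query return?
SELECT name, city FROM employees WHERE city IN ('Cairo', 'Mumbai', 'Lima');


Filtering: city IN ('Cairo', 'Mumbai', 'Lima')
Matching: 0 rows

Empty result set (0 rows)


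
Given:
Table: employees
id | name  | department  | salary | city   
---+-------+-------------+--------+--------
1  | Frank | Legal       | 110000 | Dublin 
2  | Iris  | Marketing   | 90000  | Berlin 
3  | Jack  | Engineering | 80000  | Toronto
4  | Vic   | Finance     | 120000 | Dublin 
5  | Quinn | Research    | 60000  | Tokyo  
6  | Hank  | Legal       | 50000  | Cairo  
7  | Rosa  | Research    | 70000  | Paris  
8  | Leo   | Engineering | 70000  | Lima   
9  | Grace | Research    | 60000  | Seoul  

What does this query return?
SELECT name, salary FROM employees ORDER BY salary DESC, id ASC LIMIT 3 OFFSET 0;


Sort by salary DESC (id ASC tiebreak), then skip 0 and take 3
Rows 1 through 3

3 rows:
Vic, 120000
Frank, 110000
Iris, 90000


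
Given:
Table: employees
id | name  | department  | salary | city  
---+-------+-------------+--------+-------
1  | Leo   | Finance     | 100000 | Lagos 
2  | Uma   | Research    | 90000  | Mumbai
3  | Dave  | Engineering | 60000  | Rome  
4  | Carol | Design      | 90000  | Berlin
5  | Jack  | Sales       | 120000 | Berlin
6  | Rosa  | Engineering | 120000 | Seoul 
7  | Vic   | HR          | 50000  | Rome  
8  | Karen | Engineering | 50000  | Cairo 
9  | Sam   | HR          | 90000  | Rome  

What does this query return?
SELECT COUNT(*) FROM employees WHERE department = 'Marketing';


Counting rows where department = 'Marketing'


0


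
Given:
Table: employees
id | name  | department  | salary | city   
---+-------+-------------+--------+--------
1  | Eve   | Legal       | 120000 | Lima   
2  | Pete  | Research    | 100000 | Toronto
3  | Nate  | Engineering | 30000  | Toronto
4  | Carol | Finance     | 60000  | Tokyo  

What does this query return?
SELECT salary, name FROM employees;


Projecting columns: salary, name

4 rows:
120000, Eve
100000, Pete
30000, Nate
60000, Carol


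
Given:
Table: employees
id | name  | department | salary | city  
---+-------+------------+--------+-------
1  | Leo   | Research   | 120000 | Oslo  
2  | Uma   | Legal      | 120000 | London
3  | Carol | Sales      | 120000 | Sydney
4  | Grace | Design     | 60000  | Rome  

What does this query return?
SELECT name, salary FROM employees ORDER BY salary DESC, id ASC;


Sorting by salary DESC, then id ASC for ties

4 rows:
Leo, 120000
Uma, 120000
Carol, 120000
Grace, 60000


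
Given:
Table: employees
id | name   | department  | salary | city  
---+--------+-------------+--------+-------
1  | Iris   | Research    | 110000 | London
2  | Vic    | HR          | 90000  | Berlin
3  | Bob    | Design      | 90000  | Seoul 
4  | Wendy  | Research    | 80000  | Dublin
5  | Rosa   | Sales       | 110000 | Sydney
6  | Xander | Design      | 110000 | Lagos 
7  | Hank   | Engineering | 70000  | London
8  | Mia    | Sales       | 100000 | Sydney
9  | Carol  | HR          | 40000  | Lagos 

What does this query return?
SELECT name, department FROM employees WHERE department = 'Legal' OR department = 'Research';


Filtering: department = 'Legal' OR 'Research'
Matching: 2 rows

2 rows:
Iris, Research
Wendy, Research


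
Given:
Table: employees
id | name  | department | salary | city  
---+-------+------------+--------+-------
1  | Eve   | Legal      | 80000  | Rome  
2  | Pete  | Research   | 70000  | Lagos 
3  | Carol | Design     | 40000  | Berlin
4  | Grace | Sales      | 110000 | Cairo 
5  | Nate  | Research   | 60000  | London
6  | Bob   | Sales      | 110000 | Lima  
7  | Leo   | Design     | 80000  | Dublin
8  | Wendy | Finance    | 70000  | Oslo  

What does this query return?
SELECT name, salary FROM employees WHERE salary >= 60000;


Filtering: salary >= 60000
Matching: 7 rows

7 rows:
Eve, 80000
Pete, 70000
Grace, 110000
Nate, 60000
Bob, 110000
Leo, 80000
Wendy, 70000


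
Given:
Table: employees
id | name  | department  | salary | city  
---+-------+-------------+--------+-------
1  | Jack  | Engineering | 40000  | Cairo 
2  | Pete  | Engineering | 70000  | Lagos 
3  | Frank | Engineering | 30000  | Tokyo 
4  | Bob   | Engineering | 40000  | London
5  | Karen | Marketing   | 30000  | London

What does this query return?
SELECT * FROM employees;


SELECT * returns all 5 rows with all columns

5 rows:
1, Jack, Engineering, 40000, Cairo
2, Pete, Engineering, 70000, Lagos
3, Frank, Engineering, 30000, Tokyo
4, Bob, Engineering, 40000, London
5, Karen, Marketing, 30000, London


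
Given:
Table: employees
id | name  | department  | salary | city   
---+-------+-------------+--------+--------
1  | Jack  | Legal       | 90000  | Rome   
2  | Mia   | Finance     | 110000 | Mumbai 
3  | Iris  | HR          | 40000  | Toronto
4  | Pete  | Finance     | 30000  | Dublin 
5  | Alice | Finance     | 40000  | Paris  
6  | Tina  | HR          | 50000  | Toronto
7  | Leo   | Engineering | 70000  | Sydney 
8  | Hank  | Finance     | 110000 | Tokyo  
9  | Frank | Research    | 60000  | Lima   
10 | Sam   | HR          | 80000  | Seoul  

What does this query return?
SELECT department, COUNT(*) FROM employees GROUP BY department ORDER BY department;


Assigning each row to its department group:
  Jack -> Legal
  Mia -> Finance
  Iris -> HR
  Pete -> Finance
  Alice -> Finance
  Tina -> HR
  Leo -> Engineering
  Hank -> Finance
  Frank -> Research
  Sam -> HR


5 groups:
Engineering, 1
Finance, 4
HR, 3
Legal, 1
Research, 1


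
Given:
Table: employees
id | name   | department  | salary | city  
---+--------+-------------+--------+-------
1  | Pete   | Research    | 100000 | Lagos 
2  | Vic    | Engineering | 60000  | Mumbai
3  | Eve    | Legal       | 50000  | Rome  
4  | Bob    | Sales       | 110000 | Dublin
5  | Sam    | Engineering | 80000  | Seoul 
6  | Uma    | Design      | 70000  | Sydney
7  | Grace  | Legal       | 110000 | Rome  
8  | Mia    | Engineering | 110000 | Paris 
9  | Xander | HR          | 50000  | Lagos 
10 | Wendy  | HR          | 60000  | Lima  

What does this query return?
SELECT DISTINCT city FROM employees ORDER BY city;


All 'city' values (row order): Lagos, Mumbai, Rome, Dublin, Seoul, Sydney, Rome, Paris, Lagos, Lima
Removing duplicates leaves 8 unique value(s).

8 values:
Dublin
Lagos
Lima
Mumbai
Paris
Rome
Seoul
Sydney


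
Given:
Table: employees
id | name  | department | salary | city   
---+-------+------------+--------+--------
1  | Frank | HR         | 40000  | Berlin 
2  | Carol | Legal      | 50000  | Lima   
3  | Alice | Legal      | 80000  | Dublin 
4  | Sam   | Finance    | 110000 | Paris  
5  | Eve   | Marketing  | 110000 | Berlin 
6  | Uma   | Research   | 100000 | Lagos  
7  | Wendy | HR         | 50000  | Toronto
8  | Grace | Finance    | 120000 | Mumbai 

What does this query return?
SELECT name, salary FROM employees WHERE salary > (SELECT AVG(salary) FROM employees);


Subquery: AVG(salary) = 82500.0
Filtering: salary > 82500.0
  Sam (110000) -> MATCH
  Eve (110000) -> MATCH
  Uma (100000) -> MATCH
  Grace (120000) -> MATCH


4 rows:
Sam, 110000
Eve, 110000
Uma, 100000
Grace, 120000
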